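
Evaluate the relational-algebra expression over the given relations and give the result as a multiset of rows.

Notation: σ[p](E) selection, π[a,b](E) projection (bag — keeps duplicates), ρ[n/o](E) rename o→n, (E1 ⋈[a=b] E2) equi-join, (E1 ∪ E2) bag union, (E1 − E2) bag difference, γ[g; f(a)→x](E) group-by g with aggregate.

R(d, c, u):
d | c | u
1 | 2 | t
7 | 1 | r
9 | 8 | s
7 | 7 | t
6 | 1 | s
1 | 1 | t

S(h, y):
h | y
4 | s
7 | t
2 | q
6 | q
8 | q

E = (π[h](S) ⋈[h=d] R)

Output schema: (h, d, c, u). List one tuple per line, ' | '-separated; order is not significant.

Subexpression sizes:
  S → 5
  π[h](S) → 5
  R → 6
  (π[h](S) ⋈[h=d] R) → 3

== RESULT ==
h | d | c | u
6 | 6 | 1 | s
7 | 7 | 1 | r
7 | 7 | 7 | t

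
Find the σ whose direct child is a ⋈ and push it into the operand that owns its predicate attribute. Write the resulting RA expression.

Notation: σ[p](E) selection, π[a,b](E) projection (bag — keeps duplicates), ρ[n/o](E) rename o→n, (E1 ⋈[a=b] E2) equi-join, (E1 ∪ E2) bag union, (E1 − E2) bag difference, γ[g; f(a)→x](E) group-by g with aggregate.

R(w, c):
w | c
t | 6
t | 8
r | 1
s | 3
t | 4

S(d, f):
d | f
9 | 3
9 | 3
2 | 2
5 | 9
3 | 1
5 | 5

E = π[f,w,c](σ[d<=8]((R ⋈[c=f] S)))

σ filters on d, owned by the right side.
E' = π[f,w,c]((R ⋈[c=f] σ[d<=8](S)))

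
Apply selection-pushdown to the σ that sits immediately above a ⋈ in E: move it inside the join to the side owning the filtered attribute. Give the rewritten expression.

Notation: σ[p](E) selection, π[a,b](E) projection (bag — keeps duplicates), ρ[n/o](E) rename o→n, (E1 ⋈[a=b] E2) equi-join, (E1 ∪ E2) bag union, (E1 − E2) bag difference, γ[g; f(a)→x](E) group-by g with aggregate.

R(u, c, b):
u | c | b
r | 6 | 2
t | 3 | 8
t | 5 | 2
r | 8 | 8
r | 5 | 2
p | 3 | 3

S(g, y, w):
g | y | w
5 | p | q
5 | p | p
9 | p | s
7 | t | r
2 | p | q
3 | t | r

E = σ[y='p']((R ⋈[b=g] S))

σ filters on y, owned by the right side.
E' = (R ⋈[b=g] σ[y='p'](S))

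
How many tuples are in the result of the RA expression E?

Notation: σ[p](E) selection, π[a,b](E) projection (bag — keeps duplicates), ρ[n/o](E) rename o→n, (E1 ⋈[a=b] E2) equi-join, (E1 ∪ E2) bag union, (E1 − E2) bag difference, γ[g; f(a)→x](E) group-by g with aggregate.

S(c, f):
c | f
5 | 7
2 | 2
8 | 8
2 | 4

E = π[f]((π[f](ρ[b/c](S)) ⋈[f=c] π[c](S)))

Per-node cardinality:
  S → 4
  ρ[b/c](S) → 4
  π[f](ρ[b/c](S)) → 4
  S → 4
  π[c](S) → 4
  (π[f](ρ[b/c](S)) ⋈[f=c] π[c](S)) → 3
  π[f]((π[f](ρ[b/c](S)) ⋈[f=c] π[c](S))) → 3

|E| = 3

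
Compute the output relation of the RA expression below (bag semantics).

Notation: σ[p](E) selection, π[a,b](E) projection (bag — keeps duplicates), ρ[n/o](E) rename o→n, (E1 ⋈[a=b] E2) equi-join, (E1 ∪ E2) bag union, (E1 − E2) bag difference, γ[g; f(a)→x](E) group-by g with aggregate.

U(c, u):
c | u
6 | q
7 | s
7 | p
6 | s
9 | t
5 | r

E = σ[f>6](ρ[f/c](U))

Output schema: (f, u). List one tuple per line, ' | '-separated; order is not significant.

Stepwise |·|:
  U → 6
  ρ[f/c](U) → 6
  σ[f>6](ρ[f/c](U)) → 3

== RESULT ==
f | u
7 | p
7 | s
9 | t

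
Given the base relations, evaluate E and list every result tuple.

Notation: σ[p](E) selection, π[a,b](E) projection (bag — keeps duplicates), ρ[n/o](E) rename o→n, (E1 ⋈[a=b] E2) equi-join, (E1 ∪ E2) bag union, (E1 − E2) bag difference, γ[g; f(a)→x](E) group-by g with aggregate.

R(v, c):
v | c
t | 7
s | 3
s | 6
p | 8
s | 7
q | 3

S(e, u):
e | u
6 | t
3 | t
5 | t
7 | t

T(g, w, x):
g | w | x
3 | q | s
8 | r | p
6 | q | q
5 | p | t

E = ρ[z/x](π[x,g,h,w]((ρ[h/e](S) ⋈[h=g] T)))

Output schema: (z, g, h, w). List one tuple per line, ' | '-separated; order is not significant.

Stepwise |·|:
  S → 4
  ρ[h/e](S) → 4
  T → 4
  (ρ[h/e](S) ⋈[h=g] T) → 3
  π[x,g,h,w]((ρ[h/e](S) ⋈[h=g] T)) → 3
  ρ[z/x](π[x,g,h,w]((ρ[h/e](S) ⋈[h=g] T))) → 3

== RESULT ==
z | g | h | w
q | 6 | 6 | q
s | 3 | 3 | q
t | 5 | 5 | p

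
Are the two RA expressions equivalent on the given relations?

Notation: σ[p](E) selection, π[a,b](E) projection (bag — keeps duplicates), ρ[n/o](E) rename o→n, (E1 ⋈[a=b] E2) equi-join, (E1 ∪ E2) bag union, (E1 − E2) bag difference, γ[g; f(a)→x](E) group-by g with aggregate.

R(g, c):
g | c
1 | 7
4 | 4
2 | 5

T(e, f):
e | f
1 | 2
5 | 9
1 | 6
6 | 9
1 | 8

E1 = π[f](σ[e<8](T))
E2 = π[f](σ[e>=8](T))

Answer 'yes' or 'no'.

E1 row counts bottom-up:
  T → 5
  σ[e<8](T) → 5
  π[f](σ[e<8](T)) → 5
E2 row counts bottom-up:
  T → 5
  σ[e>=8](T) → 0
  π[f](σ[e>=8](T)) → 0

E1 result:
f
2
6
8
9
9
E2 result:
f
(0 rows)
Witness: (6,) appears 1× in E1 but 0× in E2.

no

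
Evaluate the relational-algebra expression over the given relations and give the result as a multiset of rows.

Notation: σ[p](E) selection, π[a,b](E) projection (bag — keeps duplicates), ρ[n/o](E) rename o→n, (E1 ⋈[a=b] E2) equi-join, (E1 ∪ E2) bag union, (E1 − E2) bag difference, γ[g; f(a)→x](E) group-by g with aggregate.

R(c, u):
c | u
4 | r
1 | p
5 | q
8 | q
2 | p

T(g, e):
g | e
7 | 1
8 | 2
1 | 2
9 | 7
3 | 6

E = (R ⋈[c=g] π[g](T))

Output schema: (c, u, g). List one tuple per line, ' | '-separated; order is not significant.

Subexpression sizes:
  R → 5
  T → 5
  π[g](T) → 5
  (R ⋈[c=g] π[g](T)) → 2

== RESULT ==
c | u | g
1 | p | 1
8 | q | 8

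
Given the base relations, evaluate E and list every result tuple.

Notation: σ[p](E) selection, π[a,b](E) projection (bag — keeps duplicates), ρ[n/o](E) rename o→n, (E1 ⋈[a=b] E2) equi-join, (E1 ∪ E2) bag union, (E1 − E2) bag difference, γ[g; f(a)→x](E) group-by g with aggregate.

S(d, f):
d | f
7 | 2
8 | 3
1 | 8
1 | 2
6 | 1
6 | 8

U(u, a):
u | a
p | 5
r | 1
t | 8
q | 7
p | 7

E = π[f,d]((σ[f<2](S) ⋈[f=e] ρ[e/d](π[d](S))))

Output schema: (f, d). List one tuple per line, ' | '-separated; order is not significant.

Row counts bottom-up:
  S → 6
  σ[f<2](S) → 1
  S → 6
  π[d](S) → 6
  ρ[e/d](π[d](S)) → 6
  (σ[f<2](S) ⋈[f=e] ρ[e/d](π[d](S))) → 2
  π[f,d]((σ[f<2](S) ⋈[f=e] ρ[e/d](π[d](S)))) → 2

== RESULT ==
f | d
1 | 6
1 | 6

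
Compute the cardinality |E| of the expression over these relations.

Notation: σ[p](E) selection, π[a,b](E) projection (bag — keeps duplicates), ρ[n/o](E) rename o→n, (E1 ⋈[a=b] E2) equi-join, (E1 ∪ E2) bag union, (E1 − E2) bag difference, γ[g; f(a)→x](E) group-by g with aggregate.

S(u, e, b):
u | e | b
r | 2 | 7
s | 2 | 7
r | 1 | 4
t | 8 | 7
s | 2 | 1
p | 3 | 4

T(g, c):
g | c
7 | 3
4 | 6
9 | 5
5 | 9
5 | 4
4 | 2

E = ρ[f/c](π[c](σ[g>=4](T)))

Row counts bottom-up:
  T → 6
  σ[g>=4](T) → 6
  π[c](σ[g>=4](T)) → 6
  ρ[f/c](π[c](σ[g>=4](T))) → 6

|E| = 6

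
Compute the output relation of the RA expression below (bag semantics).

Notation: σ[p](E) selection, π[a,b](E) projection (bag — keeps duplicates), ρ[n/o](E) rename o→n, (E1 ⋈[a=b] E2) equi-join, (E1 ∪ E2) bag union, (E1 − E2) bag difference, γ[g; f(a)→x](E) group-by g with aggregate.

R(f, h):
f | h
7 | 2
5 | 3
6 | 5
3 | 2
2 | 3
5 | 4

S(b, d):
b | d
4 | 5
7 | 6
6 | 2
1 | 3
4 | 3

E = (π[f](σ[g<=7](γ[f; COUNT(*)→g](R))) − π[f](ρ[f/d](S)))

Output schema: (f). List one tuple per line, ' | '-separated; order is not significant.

Row counts bottom-up:
  R → 6
  γ[f; COUNT(*)→g](R) → 5
  σ[g<=7](γ[f; COUNT(*)→g](R)) → 5
  π[f](σ[g<=7](γ[f; COUNT(*)→g](R))) → 5
  S → 5
  ρ[f/d](S) → 5
  π[f](ρ[f/d](S)) → 5
  (π[f](σ[g<=7](γ[f; COUNT(*)→g](R))) − π[f](ρ[f/d](S))) → 1

== RESULT ==
f
7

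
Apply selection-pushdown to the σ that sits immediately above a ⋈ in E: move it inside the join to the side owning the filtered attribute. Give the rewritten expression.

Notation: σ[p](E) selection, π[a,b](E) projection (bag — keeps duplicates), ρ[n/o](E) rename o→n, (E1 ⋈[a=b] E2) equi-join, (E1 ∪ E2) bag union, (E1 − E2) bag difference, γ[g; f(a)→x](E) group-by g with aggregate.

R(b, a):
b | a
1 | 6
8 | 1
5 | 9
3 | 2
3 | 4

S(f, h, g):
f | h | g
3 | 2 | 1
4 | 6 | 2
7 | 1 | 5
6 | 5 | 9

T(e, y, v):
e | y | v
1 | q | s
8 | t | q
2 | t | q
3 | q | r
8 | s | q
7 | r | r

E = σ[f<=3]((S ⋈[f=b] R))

σ filters on f, owned by the left side.
E' = (σ[f<=3](S) ⋈[f=b] R)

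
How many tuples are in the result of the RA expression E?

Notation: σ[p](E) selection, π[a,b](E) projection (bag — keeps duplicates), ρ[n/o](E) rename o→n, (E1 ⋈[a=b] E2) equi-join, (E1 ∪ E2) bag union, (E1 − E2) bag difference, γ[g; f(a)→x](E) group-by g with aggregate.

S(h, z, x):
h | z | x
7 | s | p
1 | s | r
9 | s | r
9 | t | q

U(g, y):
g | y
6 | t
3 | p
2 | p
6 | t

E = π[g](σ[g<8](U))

Per-node cardinality:
  U → 4
  σ[g<8](U) → 4
  π[g](σ[g<8](U)) → 4

|E| = 4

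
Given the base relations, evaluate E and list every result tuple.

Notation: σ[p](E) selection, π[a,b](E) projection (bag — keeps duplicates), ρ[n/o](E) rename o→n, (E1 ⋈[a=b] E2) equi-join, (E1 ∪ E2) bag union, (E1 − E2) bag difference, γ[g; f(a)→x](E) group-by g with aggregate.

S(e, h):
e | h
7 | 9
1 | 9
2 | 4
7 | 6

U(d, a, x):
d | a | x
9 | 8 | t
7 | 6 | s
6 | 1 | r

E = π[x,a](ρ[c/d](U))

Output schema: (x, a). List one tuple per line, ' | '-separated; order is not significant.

Subexpression sizes:
  U → 3
  ρ[c/d](U) → 3
  π[x,a](ρ[c/d](U)) → 3

== RESULT ==
x | a
r | 1
s | 6
t | 8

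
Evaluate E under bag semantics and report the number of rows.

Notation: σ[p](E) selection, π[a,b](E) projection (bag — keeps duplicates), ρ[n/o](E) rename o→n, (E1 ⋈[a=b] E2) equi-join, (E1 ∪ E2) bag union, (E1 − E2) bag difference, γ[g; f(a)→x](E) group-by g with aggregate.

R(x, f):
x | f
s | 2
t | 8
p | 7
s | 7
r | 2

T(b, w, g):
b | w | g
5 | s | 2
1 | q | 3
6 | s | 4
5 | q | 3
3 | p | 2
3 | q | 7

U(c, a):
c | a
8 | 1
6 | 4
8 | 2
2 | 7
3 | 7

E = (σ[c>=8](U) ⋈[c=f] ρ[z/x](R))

Subexpression sizes:
  U → 5
  σ[c>=8](U) → 2
  R → 5
  ρ[z/x](R) → 5
  (σ[c>=8](U) ⋈[c=f] ρ[z/x](R)) → 2

|E| = 2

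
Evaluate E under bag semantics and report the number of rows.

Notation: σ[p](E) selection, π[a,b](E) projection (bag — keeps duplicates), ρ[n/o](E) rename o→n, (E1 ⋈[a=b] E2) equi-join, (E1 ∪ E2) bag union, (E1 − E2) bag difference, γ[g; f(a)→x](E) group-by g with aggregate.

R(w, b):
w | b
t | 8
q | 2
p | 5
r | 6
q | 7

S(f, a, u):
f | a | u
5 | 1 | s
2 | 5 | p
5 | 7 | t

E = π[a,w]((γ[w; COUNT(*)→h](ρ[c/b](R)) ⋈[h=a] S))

Stepwise |·|:
  R → 5
  ρ[c/b](R) → 5
  γ[w; COUNT(*)→h](ρ[c/b](R)) → 4
  S → 3
  (γ[w; COUNT(*)→h](ρ[c/b](R)) ⋈[h=a] S) → 3
  π[a,w]((γ[w; COUNT(*)→h](ρ[c/b](R)) ⋈[h=a] S)) → 3

|E| = 3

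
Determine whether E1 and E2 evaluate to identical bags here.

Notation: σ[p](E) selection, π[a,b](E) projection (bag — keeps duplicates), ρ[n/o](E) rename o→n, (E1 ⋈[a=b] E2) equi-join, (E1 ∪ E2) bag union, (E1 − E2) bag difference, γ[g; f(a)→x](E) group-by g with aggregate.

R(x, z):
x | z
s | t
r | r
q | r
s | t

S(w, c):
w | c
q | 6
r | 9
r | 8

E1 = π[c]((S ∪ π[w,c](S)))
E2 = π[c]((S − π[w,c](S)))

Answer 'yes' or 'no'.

E1 stepwise |·|:
  S → 3
  S → 3
  π[w,c](S) → 3
  (S ∪ π[w,c](S)) → 6
  π[c]((S ∪ π[w,c](S))) → 6
E2 stepwise |·|:
  S → 3
  S → 3
  π[w,c](S) → 3
  (S − π[w,c](S)) → 0
  π[c]((S − π[w,c](S))) → 0

E1 result:
c
6
6
8
8
9
9
E2 result:
c
(0 rows)
Witness: (6,) appears 2× in E1 but 0× in E2.

no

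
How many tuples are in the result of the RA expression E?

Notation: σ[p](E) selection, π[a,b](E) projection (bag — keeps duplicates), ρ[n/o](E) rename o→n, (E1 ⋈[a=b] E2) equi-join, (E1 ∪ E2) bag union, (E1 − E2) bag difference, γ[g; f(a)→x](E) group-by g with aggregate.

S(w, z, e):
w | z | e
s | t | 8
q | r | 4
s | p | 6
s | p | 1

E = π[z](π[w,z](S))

Per-node cardinality:
  S → 4
  π[w,z](S) → 4
  π[z](π[w,z](S)) → 4

|E| = 4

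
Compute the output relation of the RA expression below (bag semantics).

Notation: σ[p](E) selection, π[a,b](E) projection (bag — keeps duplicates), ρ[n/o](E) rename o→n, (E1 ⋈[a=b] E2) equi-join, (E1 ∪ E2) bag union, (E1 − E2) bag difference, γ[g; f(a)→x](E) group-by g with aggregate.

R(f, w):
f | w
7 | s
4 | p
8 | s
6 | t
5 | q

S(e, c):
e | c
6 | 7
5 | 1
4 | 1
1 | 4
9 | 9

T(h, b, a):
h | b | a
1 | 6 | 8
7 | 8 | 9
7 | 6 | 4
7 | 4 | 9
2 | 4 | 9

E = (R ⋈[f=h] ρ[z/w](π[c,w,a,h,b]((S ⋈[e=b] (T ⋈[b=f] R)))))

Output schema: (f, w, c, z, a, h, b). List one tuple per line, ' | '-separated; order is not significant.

Subexpression sizes:
  R → 5
  S → 5
  T → 5
  R → 5
  (T ⋈[b=f] R) → 5
  (S ⋈[e=b] (T ⋈[b=f] R)) → 4
  π[c,w,a,h,b]((S ⋈[e=b] (T ⋈[b=f] R))) → 4
  ρ[z/w](π[c,w,a,h,b]((S ⋈[e=b] (T ⋈[b=f] R)))) → 4
  (R ⋈[f=h] ρ[z/w](π[c,w,a,h,b]((S ⋈[e=b] (T ⋈[b=f] R))))) → 2

== RESULT ==
f | w | c | z | a | h | b
7 | s | 1 | p | 9 | 7 | 4
7 | s | 7 | t | 4 | 7 | 6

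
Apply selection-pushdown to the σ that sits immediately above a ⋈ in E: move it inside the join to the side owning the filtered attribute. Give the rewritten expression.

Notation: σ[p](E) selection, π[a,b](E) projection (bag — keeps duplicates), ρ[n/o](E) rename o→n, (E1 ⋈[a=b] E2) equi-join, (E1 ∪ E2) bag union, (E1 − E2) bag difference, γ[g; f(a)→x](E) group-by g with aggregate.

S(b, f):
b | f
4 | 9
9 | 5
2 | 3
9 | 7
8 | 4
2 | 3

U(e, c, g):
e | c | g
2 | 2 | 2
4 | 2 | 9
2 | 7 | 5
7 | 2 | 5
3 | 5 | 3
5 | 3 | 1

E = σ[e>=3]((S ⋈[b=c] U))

σ filters on e, owned by the right side.
E' = (S ⋈[b=c] σ[e>=3](U))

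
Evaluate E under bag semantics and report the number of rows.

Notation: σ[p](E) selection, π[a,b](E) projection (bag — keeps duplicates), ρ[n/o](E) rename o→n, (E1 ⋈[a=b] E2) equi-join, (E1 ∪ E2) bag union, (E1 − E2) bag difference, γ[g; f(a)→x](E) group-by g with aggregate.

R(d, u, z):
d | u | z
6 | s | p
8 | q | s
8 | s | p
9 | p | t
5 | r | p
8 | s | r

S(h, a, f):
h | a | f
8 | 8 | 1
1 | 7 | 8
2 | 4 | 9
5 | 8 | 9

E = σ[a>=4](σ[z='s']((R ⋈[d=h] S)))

Row counts bottom-up:
  R → 6
  S → 4
  (R ⋈[d=h] S) → 4
  σ[z='s']((R ⋈[d=h] S)) → 1
  σ[a>=4](σ[z='s']((R ⋈[d=h] S))) → 1

|E| = 1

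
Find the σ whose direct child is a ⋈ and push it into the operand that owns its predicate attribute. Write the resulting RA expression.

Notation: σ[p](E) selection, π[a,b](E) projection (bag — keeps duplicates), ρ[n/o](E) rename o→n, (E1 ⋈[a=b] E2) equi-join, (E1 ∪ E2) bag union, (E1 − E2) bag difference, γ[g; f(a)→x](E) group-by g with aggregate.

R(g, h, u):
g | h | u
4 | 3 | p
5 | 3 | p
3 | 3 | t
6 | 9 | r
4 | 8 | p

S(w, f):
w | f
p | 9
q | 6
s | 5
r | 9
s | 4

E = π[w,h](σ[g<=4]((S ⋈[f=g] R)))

σ filters on g, owned by the right side.
E' = π[w,h]((S ⋈[f=g] σ[g<=4](R)))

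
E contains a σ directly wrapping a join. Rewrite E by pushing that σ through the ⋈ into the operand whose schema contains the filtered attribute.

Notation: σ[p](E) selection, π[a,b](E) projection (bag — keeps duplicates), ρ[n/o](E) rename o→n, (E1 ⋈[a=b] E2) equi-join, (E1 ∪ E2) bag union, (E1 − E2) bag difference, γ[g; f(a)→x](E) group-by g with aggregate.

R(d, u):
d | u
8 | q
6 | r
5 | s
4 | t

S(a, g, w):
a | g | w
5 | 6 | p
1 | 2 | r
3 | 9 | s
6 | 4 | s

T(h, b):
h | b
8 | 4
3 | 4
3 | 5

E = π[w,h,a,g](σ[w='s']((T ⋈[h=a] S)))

σ filters on w, owned by the right side.
E' = π[w,h,a,g]((T ⋈[h=a] σ[w='s'](S)))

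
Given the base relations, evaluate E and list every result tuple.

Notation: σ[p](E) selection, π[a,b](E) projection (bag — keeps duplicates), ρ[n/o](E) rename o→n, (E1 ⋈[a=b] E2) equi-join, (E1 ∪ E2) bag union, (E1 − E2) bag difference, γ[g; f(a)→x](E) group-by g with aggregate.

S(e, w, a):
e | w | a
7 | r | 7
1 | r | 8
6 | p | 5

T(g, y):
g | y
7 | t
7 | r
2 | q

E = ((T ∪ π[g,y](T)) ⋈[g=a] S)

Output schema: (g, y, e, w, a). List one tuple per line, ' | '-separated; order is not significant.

Row counts bottom-up:
  T → 3
  T → 3
  π[g,y](T) → 3
  (T ∪ π[g,y](T)) → 6
  S → 3
  ((T ∪ π[g,y](T)) ⋈[g=a] S) → 4

== RESULT ==
g | y | e | w | a
7 | r | 7 | r | 7
7 | r | 7 | r | 7
7 | t | 7 | r | 7
7 | t | 7 | r | 7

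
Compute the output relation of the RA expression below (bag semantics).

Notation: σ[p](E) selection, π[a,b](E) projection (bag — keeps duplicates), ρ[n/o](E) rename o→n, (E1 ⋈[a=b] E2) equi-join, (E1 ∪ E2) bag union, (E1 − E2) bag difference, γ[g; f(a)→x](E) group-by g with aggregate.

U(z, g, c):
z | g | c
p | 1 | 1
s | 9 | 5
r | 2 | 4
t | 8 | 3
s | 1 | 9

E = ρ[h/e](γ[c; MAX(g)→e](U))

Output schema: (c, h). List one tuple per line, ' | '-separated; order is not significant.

Stepwise |·|:
  U → 5
  γ[c; MAX(g)→e](U) → 5
  ρ[h/e](γ[c; MAX(g)→e](U)) → 5

== RESULT ==
c | h
1 | 1
3 | 8
4 | 2
5 | 9
9 | 1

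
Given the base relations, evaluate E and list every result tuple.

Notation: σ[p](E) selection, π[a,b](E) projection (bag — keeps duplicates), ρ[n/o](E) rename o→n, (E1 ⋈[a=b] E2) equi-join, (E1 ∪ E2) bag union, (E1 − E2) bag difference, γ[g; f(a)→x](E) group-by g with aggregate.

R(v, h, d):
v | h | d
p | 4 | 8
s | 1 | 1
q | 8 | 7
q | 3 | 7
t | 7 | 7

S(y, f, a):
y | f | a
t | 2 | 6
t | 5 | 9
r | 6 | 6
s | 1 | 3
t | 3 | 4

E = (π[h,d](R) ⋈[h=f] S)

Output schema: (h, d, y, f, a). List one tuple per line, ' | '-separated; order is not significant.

Row counts bottom-up:
  R → 5
  π[h,d](R) → 5
  S → 5
  (π[h,d](R) ⋈[h=f] S) → 2

== RESULT ==
h | d | y | f | a
1 | 1 | s | 1 | 3
3 | 7 | t | 3 | 4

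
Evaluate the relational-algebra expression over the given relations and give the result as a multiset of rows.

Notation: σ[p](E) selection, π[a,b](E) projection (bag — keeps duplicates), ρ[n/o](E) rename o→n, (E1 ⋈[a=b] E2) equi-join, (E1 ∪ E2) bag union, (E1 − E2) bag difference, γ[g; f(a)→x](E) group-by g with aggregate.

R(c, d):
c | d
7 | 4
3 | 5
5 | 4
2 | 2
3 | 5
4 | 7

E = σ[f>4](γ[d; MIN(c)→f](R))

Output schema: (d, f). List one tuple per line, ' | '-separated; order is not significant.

Subexpression sizes:
  R → 6
  γ[d; MIN(c)→f](R) → 4
  σ[f>4](γ[d; MIN(c)→f](R)) → 1

== RESULT ==
d | f
4 | 5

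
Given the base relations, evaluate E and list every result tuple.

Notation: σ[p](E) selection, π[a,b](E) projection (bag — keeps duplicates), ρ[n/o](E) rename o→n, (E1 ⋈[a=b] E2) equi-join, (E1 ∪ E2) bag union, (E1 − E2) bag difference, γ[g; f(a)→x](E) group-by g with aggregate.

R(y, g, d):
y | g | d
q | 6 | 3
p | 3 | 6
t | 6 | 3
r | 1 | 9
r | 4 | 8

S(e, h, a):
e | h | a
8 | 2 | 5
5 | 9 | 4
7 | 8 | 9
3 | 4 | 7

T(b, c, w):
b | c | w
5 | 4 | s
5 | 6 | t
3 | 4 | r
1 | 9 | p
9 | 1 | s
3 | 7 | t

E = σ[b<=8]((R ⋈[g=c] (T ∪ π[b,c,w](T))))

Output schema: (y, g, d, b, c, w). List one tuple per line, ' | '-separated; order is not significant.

Row counts bottom-up:
  R → 5
  T → 6
  T → 6
  π[b,c,w](T) → 6
  (T ∪ π[b,c,w](T)) → 12
  (R ⋈[g=c] (T ∪ π[b,c,w](T))) → 10
  σ[b<=8]((R ⋈[g=c] (T ∪ π[b,c,w](T)))) → 8

== RESULT ==
y | g | d | b | c | w
q | 6 | 3 | 5 | 6 | t
q | 6 | 3 | 5 | 6 | t
r | 4 | 8 | 3 | 4 | r
r | 4 | 8 | 3 | 4 | r
r | 4 | 8 | 5 | 4 | s
r | 4 | 8 | 5 | 4 | s
t | 6 | 3 | 5 | 6 | t
t | 6 | 3 | 5 | 6 | t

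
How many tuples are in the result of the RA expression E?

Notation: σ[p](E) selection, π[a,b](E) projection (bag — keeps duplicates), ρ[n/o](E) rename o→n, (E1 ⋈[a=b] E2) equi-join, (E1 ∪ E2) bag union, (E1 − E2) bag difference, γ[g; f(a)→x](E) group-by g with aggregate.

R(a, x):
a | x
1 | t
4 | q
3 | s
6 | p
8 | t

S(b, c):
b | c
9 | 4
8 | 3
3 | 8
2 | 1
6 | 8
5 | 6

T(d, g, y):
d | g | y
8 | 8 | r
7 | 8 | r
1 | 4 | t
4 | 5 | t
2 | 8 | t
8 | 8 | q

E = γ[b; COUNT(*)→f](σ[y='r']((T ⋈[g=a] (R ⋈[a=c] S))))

Subexpression sizes:
  T → 6
  R → 5
  S → 6
  (R ⋈[a=c] S) → 6
  (T ⋈[g=a] (R ⋈[a=c] S)) → 9
  σ[y='r']((T ⋈[g=a] (R ⋈[a=c] S))) → 4
  γ[b; COUNT(*)→f](σ[y='r']((T ⋈[g=a] (R ⋈[a=c] S)))) → 2

|E| = 2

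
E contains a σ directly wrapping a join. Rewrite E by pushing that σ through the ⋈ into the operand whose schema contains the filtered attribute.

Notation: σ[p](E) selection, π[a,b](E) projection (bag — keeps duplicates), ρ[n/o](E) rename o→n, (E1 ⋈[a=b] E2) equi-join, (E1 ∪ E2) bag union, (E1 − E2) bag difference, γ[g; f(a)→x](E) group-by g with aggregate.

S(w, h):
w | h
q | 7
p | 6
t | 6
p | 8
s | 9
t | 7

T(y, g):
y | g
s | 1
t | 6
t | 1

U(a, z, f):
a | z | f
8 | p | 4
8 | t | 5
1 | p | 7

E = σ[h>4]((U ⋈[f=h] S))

σ filters on h, owned by the right side.
E' = (U ⋈[f=h] σ[h>4](S))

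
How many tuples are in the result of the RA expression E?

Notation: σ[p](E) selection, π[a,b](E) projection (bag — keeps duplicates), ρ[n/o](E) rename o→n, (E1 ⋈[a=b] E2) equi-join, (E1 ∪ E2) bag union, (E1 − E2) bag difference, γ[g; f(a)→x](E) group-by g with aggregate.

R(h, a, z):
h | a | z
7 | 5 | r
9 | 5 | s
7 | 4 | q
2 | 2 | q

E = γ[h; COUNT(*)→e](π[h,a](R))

Subexpression sizes:
  R → 4
  π[h,a](R) → 4
  γ[h; COUNT(*)→e](π[h,a](R)) → 3

|E| = 3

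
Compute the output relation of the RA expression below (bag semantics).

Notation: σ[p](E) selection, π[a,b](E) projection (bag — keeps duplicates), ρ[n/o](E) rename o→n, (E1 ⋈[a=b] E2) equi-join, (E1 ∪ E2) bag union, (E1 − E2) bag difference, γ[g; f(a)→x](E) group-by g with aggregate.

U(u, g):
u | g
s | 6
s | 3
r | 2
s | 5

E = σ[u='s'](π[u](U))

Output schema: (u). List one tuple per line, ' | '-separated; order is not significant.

Per-node cardinality:
  U → 4
  π[u](U) → 4
  σ[u='s'](π[u](U)) → 3

== RESULT ==
u
s
s
s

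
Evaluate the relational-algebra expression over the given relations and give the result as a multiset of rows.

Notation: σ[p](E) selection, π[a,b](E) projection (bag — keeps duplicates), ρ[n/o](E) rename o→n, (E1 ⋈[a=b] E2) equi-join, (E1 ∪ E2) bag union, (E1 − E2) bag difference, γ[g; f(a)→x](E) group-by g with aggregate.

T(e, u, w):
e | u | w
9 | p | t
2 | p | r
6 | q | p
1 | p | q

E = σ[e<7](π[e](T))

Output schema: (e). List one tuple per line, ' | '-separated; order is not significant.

Subexpression sizes:
  T → 4
  π[e](T) → 4
  σ[e<7](π[e](T)) → 3

== RESULT ==
e
1
2
6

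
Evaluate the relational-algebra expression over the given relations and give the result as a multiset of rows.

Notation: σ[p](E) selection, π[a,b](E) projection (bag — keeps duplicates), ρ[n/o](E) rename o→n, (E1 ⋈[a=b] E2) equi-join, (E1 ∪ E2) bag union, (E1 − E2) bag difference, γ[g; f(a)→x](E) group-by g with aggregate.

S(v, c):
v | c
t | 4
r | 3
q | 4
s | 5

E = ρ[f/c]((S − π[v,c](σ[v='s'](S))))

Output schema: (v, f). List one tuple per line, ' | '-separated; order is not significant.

Per-node cardinality:
  S → 4
  S → 4
  σ[v='s'](S) → 1
  π[v,c](σ[v='s'](S)) → 1
  (S − π[v,c](σ[v='s'](S))) → 3
  ρ[f/c]((S − π[v,c](σ[v='s'](S)))) → 3

== RESULT ==
v | f
q | 4
r | 3
t | 4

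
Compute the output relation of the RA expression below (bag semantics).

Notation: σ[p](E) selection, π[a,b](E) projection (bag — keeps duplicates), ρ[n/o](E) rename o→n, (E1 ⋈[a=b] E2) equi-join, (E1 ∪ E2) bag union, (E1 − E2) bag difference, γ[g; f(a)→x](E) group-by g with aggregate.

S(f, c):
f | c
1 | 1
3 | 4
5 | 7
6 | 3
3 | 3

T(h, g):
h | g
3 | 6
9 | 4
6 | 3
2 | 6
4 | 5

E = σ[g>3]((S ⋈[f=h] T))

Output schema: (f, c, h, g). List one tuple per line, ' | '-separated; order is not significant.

Stepwise |·|:
  S → 5
  T → 5
  (S ⋈[f=h] T) → 3
  σ[g>3]((S ⋈[f=h] T)) → 2

== RESULT ==
f | c | h | g
3 | 3 | 3 | 6
3 | 4 | 3 | 6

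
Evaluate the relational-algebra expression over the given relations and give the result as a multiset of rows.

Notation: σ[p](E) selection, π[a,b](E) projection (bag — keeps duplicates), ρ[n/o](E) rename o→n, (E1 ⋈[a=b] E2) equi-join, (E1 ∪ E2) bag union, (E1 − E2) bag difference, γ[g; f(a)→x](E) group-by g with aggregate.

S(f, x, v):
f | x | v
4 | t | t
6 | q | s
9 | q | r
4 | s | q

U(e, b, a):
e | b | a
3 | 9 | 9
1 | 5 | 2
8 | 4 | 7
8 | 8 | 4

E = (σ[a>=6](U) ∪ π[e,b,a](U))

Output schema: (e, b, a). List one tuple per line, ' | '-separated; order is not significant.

Subexpression sizes:
  U → 4
  σ[a>=6](U) → 2
  U → 4
  π[e,b,a](U) → 4
  (σ[a>=6](U) ∪ π[e,b,a](U)) → 6

== RESULT ==
e | b | a
1 | 5 | 2
3 | 9 | 9
3 | 9 | 9
8 | 4 | 7
8 | 4 | 7
8 | 8 | 4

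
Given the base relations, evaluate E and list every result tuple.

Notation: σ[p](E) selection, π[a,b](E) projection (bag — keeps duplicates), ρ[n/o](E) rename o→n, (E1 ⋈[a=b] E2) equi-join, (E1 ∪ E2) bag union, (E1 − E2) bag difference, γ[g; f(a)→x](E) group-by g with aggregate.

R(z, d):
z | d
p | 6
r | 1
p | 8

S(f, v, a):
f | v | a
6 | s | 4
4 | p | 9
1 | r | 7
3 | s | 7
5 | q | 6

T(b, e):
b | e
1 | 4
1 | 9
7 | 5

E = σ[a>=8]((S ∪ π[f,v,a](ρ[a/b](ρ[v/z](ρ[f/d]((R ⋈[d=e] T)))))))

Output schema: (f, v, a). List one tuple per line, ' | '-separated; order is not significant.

Row counts bottom-up:
  S → 5
  R → 3
  T → 3
  (R ⋈[d=e] T) → 0
  ρ[f/d]((R ⋈[d=e] T)) → 0
  ρ[v/z](ρ[f/d]((R ⋈[d=e] T))) → 0
  ρ[a/b](ρ[v/z](ρ[f/d]((R ⋈[d=e] T)))) → 0
  π[f,v,a](ρ[a/b](ρ[v/z](ρ[f/d]((R ⋈[d=e] T))))) → 0
  (S ∪ π[f,v,a](ρ[a/b](ρ[v/z](ρ[f/d]((R ⋈[d=e] T)))))) → 5
  σ[a>=8]((S ∪ π[f,v,a](ρ[a/b](ρ[v/z](ρ[f/d]((R ⋈[d=e] T))))))) → 1

== RESULT ==
f | v | a
4 | p | 9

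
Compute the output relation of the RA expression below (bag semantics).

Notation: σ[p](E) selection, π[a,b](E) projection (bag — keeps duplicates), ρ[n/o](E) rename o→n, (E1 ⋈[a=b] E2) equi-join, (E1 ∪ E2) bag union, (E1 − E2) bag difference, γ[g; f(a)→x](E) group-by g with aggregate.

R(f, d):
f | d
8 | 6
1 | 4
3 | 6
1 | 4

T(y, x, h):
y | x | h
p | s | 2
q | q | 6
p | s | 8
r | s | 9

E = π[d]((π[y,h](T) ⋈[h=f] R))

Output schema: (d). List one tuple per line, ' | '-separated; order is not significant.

Subexpression sizes:
  T → 4
  π[y,h](T) → 4
  R → 4
  (π[y,h](T) ⋈[h=f] R) → 1
  π[d]((π[y,h](T) ⋈[h=f] R)) → 1

== RESULT ==
d
6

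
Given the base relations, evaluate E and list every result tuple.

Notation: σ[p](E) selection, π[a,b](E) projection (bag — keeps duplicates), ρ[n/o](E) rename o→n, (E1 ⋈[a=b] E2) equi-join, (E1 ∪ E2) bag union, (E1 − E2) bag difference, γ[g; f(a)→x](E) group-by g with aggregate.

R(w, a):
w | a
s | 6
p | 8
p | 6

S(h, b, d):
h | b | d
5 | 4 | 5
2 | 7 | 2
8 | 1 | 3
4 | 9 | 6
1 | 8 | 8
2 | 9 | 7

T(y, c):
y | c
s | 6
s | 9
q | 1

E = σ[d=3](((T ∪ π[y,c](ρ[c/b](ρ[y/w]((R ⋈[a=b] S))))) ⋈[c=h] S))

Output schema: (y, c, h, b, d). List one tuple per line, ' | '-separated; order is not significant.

Stepwise |·|:
  T → 3
  R → 3
  S → 6
  (R ⋈[a=b] S) → 1
  ρ[y/w]((R ⋈[a=b] S)) → 1
  ρ[c/b](ρ[y/w]((R ⋈[a=b] S))) → 1
  π[y,c](ρ[c/b](ρ[y/w]((R ⋈[a=b] S)))) → 1
  (T ∪ π[y,c](ρ[c/b](ρ[y/w]((R ⋈[a=b] S))))) → 4
  S → 6
  ((T ∪ π[y,c](ρ[c/b](ρ[y/w]((R ⋈[a=b] S))))) ⋈[c=h] S) → 2
  σ[d=3](((T ∪ π[y,c](ρ[c/b](ρ[y/w]((R ⋈[a=b] S))))) ⋈[c=h] S)) → 1

== RESULT ==
y | c | h | b | d
p | 8 | 8 | 1 | 3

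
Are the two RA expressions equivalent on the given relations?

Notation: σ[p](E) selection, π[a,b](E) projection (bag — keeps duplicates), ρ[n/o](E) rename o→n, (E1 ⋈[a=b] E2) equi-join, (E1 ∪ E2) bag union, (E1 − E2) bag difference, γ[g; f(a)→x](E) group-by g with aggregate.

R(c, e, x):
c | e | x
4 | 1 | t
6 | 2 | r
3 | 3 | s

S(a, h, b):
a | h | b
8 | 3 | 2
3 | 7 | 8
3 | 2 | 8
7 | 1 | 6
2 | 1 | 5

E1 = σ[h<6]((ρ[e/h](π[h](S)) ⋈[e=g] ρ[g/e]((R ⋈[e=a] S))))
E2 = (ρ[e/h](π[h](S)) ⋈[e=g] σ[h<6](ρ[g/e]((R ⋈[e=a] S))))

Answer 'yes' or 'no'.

E1 stepwise |·|:
  S → 5
  π[h](S) → 5
  ρ[e/h](π[h](S)) → 5
  R → 3
  S → 5
  (R ⋈[e=a] S) → 3
  ρ[g/e]((R ⋈[e=a] S)) → 3
  (ρ[e/h](π[h](S)) ⋈[e=g] ρ[g/e]((R ⋈[e=a] S))) → 3
  σ[h<6]((ρ[e/h](π[h](S)) ⋈[e=g] ρ[g/e]((R ⋈[e=a] S)))) → 2
E2 stepwise |·|:
  S → 5
  π[h](S) → 5
  ρ[e/h](π[h](S)) → 5
  R → 3
  S → 5
  (R ⋈[e=a] S) → 3
  ρ[g/e]((R ⋈[e=a] S)) → 3
  σ[h<6](ρ[g/e]((R ⋈[e=a] S))) → 2
  (ρ[e/h](π[h](S)) ⋈[e=g] σ[h<6](ρ[g/e]((R ⋈[e=a] S)))) → 2

E1 and E2 produce the same multiset:
e | c | g | x | a | h | b
2 | 6 | 2 | r | 2 | 1 | 5
3 | 3 | 3 | s | 3 | 2 | 8

yes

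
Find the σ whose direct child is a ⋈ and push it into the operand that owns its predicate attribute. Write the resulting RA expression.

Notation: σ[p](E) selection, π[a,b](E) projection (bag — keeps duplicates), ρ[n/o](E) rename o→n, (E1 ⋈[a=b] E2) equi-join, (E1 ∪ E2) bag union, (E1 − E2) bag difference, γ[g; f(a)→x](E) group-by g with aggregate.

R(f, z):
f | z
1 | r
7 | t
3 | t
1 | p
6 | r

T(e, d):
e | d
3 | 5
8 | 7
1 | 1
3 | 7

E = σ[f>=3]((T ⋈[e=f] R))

σ filters on f, owned by the right side.
E' = (T ⋈[e=f] σ[f>=3](R))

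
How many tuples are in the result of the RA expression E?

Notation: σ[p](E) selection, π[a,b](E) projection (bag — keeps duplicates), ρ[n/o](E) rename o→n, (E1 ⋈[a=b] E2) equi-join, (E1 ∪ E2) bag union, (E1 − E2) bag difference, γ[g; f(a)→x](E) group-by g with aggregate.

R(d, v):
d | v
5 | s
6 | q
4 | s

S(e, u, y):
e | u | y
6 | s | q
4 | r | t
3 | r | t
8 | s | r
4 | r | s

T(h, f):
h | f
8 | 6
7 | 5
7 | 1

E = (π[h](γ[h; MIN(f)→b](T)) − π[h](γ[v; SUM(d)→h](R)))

Stepwise |·|:
  T → 3
  γ[h; MIN(f)→b](T) → 2
  π[h](γ[h; MIN(f)→b](T)) → 2
  R → 3
  γ[v; SUM(d)→h](R) → 2
  π[h](γ[v; SUM(d)→h](R)) → 2
  (π[h](γ[h; MIN(f)→b](T)) − π[h](γ[v; SUM(d)→h](R))) → 2

|E| = 2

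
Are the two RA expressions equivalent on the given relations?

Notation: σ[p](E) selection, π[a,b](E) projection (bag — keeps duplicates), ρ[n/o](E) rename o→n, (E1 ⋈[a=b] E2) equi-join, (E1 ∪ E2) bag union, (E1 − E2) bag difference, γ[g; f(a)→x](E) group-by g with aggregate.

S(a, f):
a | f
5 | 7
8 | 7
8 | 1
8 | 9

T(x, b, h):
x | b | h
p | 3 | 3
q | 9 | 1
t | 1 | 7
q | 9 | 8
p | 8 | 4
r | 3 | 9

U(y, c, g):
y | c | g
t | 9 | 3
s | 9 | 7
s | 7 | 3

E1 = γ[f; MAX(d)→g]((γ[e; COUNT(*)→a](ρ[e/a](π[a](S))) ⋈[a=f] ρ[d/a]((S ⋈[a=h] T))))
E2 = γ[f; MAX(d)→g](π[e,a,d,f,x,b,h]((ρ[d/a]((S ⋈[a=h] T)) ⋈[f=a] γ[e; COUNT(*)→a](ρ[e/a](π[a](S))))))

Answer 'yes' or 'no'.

E1 subexpression sizes:
  S → 4
  π[a](S) → 4
  ρ[e/a](π[a](S)) → 4
  γ[e; COUNT(*)→a](ρ[e/a](π[a](S))) → 2
  S → 4
  T → 6
  (S ⋈[a=h] T) → 3
  ρ[d/a]((S ⋈[a=h] T)) → 3
  (γ[e; COUNT(*)→a](ρ[e/a](π[a](S))) ⋈[a=f] ρ[d/a]((S ⋈[a=h] T))) → 1
  γ[f; MAX(d)→g]((γ[e; COUNT(*)→a](ρ[e/a](π[a](S))) ⋈[a=f] ρ[d/a]((S ⋈[a=h] T)))) → 1
E2 subexpression sizes:
  S → 4
  T → 6
  (S ⋈[a=h] T) → 3
  ρ[d/a]((S ⋈[a=h] T)) → 3
  S → 4
  π[a](S) → 4
  ρ[e/a](π[a](S)) → 4
  γ[e; COUNT(*)→a](ρ[e/a](π[a](S))) → 2
  (ρ[d/a]((S ⋈[a=h] T)) ⋈[f=a] γ[e; COUNT(*)→a](ρ[e/a](π[a](S)))) → 1
  π[e,a,d,f,x,b,h]((ρ[d/a]((S ⋈[a=h] T)) ⋈[f=a] γ[e; COUNT(*)→a](ρ[e/a](π[a](S))))) → 1
  γ[f; MAX(d)→g](π[e,a,d,f,x,b,h]((ρ[d/a]((S ⋈[a=h] T)) ⋈[f=a] γ[e; COUNT(*)→a](ρ[e/a](π[a](S)))))) → 1

E1 and E2 produce the same multiset:
f | g
1 | 8

yes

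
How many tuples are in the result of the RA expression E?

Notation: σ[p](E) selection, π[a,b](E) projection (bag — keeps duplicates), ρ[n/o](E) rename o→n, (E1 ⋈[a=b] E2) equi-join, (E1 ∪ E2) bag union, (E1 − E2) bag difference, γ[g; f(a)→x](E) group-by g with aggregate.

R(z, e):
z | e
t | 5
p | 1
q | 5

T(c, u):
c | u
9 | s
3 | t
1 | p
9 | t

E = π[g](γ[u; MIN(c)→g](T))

Per-node cardinality:
  T → 4
  γ[u; MIN(c)→g](T) → 3
  π[g](γ[u; MIN(c)→g](T)) → 3

|E| = 3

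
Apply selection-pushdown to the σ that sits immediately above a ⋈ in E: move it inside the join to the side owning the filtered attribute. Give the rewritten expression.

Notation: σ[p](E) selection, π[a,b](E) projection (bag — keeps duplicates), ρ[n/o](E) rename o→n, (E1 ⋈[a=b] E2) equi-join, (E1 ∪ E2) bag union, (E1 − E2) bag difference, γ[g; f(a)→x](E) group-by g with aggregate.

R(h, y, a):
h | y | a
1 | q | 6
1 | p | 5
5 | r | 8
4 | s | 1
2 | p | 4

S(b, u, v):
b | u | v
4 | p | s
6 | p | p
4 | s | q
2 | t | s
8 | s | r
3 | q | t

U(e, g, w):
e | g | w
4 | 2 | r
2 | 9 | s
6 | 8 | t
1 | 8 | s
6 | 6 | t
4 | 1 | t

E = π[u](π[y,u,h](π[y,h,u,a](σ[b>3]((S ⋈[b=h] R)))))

σ filters on b, owned by the left side.
E' = π[u](π[y,u,h](π[y,h,u,a]((σ[b>3](S) ⋈[b=h] R))))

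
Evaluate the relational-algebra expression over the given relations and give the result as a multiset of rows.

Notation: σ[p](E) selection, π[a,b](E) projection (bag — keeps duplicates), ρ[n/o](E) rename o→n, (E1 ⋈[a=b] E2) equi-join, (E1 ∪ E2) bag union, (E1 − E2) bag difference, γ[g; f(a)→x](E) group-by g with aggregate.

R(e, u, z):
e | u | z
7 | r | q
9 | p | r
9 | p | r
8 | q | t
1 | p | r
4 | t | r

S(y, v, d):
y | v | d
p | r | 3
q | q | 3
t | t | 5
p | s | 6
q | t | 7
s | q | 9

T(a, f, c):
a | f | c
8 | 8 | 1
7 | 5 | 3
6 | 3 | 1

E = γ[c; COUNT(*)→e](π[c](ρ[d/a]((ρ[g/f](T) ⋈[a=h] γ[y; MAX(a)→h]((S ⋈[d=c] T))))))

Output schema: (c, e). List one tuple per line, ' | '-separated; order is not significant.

Stepwise |·|:
  T → 3
  ρ[g/f](T) → 3
  S → 6
  T → 3
  (S ⋈[d=c] T) → 2
  γ[y; MAX(a)→h]((S ⋈[d=c] T)) → 2
  (ρ[g/f](T) ⋈[a=h] γ[y; MAX(a)→h]((S ⋈[d=c] T))) → 2
  ρ[d/a]((ρ[g/f](T) ⋈[a=h] γ[y; MAX(a)→h]((S ⋈[d=c] T)))) → 2
  π[c](ρ[d/a]((ρ[g/f](T) ⋈[a=h] γ[y; MAX(a)→h]((S ⋈[d=c] T))))) → 2
  γ[c; COUNT(*)→e](π[c](ρ[d/a]((ρ[g/f](T) ⋈[a=h] γ[y; MAX(a)→h]((S ⋈[d=c] T)))))) → 1

== RESULT ==
c | e
3 | 2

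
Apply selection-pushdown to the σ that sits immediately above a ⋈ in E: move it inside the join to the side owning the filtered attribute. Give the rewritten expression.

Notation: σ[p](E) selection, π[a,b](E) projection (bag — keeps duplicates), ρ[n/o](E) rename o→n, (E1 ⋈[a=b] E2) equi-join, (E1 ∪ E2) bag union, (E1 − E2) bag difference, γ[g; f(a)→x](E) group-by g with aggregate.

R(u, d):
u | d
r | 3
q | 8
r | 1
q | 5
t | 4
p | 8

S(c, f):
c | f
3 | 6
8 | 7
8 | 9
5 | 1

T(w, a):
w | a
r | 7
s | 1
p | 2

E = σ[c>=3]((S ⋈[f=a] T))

σ filters on c, owned by the left side.
E' = (σ[c>=3](S) ⋈[f=a] T)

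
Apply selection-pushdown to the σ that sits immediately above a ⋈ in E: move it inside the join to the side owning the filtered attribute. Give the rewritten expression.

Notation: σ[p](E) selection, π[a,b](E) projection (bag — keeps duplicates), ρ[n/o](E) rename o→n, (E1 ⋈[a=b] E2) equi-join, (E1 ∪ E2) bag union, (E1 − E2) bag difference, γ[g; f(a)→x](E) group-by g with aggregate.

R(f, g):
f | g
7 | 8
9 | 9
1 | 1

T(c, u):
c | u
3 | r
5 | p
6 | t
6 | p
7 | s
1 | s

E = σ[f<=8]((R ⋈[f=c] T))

σ filters on f, owned by the left side.
E' = (σ[f<=8](R) ⋈[f=c] T)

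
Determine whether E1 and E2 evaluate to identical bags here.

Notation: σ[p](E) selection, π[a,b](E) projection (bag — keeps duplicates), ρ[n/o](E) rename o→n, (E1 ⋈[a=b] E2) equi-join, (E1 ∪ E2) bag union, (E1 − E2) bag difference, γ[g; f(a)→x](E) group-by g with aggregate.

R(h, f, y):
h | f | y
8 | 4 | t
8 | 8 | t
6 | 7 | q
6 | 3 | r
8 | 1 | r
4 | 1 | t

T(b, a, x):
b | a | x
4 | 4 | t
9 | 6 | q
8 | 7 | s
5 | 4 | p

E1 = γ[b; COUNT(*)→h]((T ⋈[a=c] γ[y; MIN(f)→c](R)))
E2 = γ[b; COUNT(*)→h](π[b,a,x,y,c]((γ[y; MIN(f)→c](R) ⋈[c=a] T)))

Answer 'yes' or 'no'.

E1 subexpression sizes:
  T → 4
  R → 6
  γ[y; MIN(f)→c](R) → 3
  (T ⋈[a=c] γ[y; MIN(f)→c](R)) → 1
  γ[b; COUNT(*)→h]((T ⋈[a=c] γ[y; MIN(f)→c](R))) → 1
E2 subexpression sizes:
  R → 6
  γ[y; MIN(f)→c](R) → 3
  T → 4
  (γ[y; MIN(f)→c](R) ⋈[c=a] T) → 1
  π[b,a,x,y,c]((γ[y; MIN(f)→c](R) ⋈[c=a] T)) → 1
  γ[b; COUNT(*)→h](π[b,a,x,y,c]((γ[y; MIN(f)→c](R) ⋈[c=a] T))) → 1

E1 and E2 produce the same multiset:
b | h
8 | 1

yes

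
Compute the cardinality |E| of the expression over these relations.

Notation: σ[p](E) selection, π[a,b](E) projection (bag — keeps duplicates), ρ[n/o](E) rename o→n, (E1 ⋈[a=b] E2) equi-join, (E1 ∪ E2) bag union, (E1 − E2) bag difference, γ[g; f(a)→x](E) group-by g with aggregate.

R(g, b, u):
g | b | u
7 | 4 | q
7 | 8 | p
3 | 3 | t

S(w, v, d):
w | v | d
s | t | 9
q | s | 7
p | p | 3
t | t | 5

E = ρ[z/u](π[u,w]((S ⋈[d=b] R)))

Per-node cardinality:
  S → 4
  R → 3
  (S ⋈[d=b] R) → 1
  π[u,w]((S ⋈[d=b] R)) → 1
  ρ[z/u](π[u,w]((S ⋈[d=b] R))) → 1

|E| = 1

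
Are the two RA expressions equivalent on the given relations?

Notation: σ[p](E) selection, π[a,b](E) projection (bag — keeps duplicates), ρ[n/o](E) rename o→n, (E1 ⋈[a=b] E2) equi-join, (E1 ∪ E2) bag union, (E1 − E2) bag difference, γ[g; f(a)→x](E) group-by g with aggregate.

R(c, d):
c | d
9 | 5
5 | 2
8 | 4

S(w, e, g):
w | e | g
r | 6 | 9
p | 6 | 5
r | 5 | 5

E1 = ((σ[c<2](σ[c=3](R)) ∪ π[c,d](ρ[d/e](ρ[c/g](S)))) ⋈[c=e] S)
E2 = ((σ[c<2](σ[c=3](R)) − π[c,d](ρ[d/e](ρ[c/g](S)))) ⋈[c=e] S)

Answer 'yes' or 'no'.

E1 stepwise |·|:
  R → 3
  σ[c=3](R) → 0
  σ[c<2](σ[c=3](R)) → 0
  S → 3
  ρ[c/g](S) → 3
  ρ[d/e](ρ[c/g](S)) → 3
  π[c,d](ρ[d/e](ρ[c/g](S))) → 3
  (σ[c<2](σ[c=3](R)) ∪ π[c,d](ρ[d/e](ρ[c/g](S)))) → 3
  S → 3
  ((σ[c<2](σ[c=3](R)) ∪ π[c,d](ρ[d/e](ρ[c/g](S)))) ⋈[c=e] S) → 2
E2 stepwise |·|:
  R → 3
  σ[c=3](R) → 0
  σ[c<2](σ[c=3](R)) → 0
  S → 3
  ρ[c/g](S) → 3
  ρ[d/e](ρ[c/g](S)) → 3
  π[c,d](ρ[d/e](ρ[c/g](S))) → 3
  (σ[c<2](σ[c=3](R)) − π[c,d](ρ[d/e](ρ[c/g](S)))) → 0
  S → 3
  ((σ[c<2](σ[c=3](R)) − π[c,d](ρ[d/e](ρ[c/g](S)))) ⋈[c=e] S) → 0

E1 result:
c | d | w | e | g
5 | 5 | r | 5 | 5
5 | 6 | r | 5 | 5
E2 result:
c | d | w | e | g
(0 rows)
Witness: (5, 6, 'r', 5, 5) appears 1× in E1 but 0× in E2.

no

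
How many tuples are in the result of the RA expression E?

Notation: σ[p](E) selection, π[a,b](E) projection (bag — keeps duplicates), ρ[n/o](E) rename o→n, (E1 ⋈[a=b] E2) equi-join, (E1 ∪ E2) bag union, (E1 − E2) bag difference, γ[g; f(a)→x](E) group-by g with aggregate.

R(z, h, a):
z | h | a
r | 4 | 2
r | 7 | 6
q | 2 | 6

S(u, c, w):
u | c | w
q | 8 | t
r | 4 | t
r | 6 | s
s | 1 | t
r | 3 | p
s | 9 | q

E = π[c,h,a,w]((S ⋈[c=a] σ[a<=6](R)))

Per-node cardinality:
  S → 6
  R → 3
  σ[a<=6](R) → 3
  (S ⋈[c=a] σ[a<=6](R)) → 2
  π[c,h,a,w]((S ⋈[c=a] σ[a<=6](R))) → 2

|E| = 2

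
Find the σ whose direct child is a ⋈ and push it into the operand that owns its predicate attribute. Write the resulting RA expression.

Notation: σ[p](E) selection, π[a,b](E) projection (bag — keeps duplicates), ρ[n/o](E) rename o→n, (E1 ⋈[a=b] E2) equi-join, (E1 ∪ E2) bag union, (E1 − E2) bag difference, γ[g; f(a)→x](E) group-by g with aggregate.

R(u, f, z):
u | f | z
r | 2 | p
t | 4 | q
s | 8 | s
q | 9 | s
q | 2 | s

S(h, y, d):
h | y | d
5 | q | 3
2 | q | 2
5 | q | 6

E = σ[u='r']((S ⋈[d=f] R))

σ filters on u, owned by the right side.
E' = (S ⋈[d=f] σ[u='r'](R))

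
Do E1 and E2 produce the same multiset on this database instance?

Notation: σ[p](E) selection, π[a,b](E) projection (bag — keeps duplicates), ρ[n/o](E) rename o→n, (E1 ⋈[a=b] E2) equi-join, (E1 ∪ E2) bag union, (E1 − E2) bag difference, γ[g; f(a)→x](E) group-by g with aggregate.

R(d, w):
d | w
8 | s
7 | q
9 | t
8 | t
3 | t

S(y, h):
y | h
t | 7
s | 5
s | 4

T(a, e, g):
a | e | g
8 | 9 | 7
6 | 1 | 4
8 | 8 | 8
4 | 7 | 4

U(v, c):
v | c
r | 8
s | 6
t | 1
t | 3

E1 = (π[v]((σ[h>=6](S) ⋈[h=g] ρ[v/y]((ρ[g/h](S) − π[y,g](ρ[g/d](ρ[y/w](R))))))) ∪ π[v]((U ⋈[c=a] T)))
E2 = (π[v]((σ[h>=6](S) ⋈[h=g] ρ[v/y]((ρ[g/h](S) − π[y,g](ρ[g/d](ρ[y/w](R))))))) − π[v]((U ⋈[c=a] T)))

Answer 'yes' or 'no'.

E1 subexpression sizes:
  S → 3
  σ[h>=6](S) → 1
  S → 3
  ρ[g/h](S) → 3
  R → 5
  ρ[y/w](R) → 5
  ρ[g/d](ρ[y/w](R)) → 5
  π[y,g](ρ[g/d](ρ[y/w](R))) → 5
  (ρ[g/h](S) − π[y,g](ρ[g/d](ρ[y/w](R)))) → 3
  ρ[v/y]((ρ[g/h](S) − π[y,g](ρ[g/d](ρ[y/w](R))))) → 3
  (σ[h>=6](S) ⋈[h=g] ρ[v/y]((ρ[g/h](S) − π[y,g](ρ[g/d](ρ[y/w](R)))))) → 1
  π[v]((σ[h>=6](S) ⋈[h=g] ρ[v/y]((ρ[g/h](S) − π[y,g](ρ[g/d](ρ[y/w](R))))))) → 1
  U → 4
  T → 4
  (U ⋈[c=a] T) → 3
  π[v]((U ⋈[c=a] T)) → 3
  (π[v]((σ[h>=6](S) ⋈[h=g] ρ[v/y]((ρ[g/h](S) − π[y,g](ρ[g/d](ρ[y/w](R))))))) ∪ π[v]((U ⋈[c=a] T))) → 4
E2 subexpression sizes:
  S → 3
  σ[h>=6](S) → 1
  S → 3
  ρ[g/h](S) → 3
  R → 5
  ρ[y/w](R) → 5
  ρ[g/d](ρ[y/w](R)) → 5
  π[y,g](ρ[g/d](ρ[y/w](R))) → 5
  (ρ[g/h](S) − π[y,g](ρ[g/d](ρ[y/w](R)))) → 3
  ρ[v/y]((ρ[g/h](S) − π[y,g](ρ[g/d](ρ[y/w](R))))) → 3
  (σ[h>=6](S) ⋈[h=g] ρ[v/y]((ρ[g/h](S) − π[y,g](ρ[g/d](ρ[y/w](R)))))) → 1
  π[v]((σ[h>=6](S) ⋈[h=g] ρ[v/y]((ρ[g/h](S) − π[y,g](ρ[g/d](ρ[y/w](R))))))) → 1
  U → 4
  T → 4
  (U ⋈[c=a] T) → 3
  π[v]((U ⋈[c=a] T)) → 3
  (π[v]((σ[h>=6](S) ⋈[h=g] ρ[v/y]((ρ[g/h](S) − π[y,g](ρ[g/d](ρ[y/w](R))))))) − π[v]((U ⋈[c=a] T))) → 1

E1 result:
v
r
r
s
t
E2 result:
v
t
Witness: ('s',) appears 1× in E1 but 0× in E2.

no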